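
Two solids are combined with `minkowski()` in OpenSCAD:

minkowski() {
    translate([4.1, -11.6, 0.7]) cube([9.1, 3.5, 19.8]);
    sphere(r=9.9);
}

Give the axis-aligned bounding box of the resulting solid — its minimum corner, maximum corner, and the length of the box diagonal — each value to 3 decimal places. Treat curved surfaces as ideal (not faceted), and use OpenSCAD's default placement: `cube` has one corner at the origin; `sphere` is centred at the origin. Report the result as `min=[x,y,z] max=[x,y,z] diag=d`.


A = translate([4.1, -11.6, 0.7]) cube([9.1, 3.5, 19.8]) → bbox [4.1,-11.6,0.7] .. [13.2,-8.1,20.5]
B = sphere(r=9.9) → bbox [-9.9,-9.9,-9.9] .. [9.9,9.9,9.9]
lo = A.lo+B.lo = [4.1-9.9, -11.6-9.9, 0.7-9.9] = [-5.800,-21.500,-9.200]
hi = A.hi+B.hi = [13.2+9.9, -8.1+9.9, 20.5+9.9] = [23.100,1.800,30.400]
diag = √(28.9²+23.3²+39.6²) = √2946.26 = 54.279

min=[-5.800,-21.500,-9.200] max=[23.100,1.800,30.400] diag=54.279


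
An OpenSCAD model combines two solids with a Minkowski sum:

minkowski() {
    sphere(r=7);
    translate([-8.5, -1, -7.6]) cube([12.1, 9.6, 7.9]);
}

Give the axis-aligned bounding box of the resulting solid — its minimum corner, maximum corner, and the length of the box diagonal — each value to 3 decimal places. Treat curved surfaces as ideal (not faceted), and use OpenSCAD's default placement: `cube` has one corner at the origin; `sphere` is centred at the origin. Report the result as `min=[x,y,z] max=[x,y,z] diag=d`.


A = translate([-8.5, -1, -7.6]) cube([12.1, 9.6, 7.9]) → bbox [-8.5,-1,-7.6] .. [3.6,8.6,0.3]
B = sphere(r=7) → bbox [-7,-7,-7] .. [7,7,7]
lo = A.lo+B.lo = [-8.5-7, -1-7, -7.6-7] = [-15.500,-8.000,-14.600]
hi = A.hi+B.hi = [3.6+7, 8.6+7, 0.3+7] = [10.600,15.600,7.300]
diag = √(26.1²+23.6²+21.9²) = √1717.78 = 41.446

min=[-15.500,-8.000,-14.600] max=[10.600,15.600,7.300] diag=41.446


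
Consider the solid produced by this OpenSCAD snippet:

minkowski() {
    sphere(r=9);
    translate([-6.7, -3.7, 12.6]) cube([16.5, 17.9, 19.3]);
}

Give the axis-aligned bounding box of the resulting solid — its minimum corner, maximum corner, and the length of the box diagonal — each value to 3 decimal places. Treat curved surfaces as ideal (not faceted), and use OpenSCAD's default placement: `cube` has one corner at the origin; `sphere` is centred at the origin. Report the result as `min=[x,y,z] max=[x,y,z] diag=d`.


A = translate([-6.7, -3.7, 12.6]) cube([16.5, 17.9, 19.3]) → bbox [-6.7,-3.7,12.6] .. [9.8,14.2,31.9]
B = sphere(r=9) → bbox [-9,-9,-9] .. [9,9,9]
lo = A.lo+B.lo = [-6.7-9, -3.7-9, 12.6-9] = [-15.700,-12.700,3.600]
hi = A.hi+B.hi = [9.8+9, 14.2+9, 31.9+9] = [18.800,23.200,40.900]
diag = √(34.5²+35.9²+37.3²) = √3870.35 = 62.212

min=[-15.700,-12.700,3.600] max=[18.800,23.200,40.900] diag=62.212


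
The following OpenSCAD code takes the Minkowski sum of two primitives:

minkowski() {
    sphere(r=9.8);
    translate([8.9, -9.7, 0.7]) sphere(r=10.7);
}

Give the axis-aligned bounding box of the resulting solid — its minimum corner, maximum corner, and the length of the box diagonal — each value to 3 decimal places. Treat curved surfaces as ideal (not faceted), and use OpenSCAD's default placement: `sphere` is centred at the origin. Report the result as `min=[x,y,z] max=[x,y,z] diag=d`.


A = translate([8.9, -9.7, 0.7]) sphere(r=10.7) → bbox [-1.8,-20.4,-10] .. [19.6,1,11.4]
B = sphere(r=9.8) → bbox [-9.8,-9.8,-9.8] .. [9.8,9.8,9.8]
lo = A.lo+B.lo = [-1.8-9.8, -20.4-9.8, -10-9.8] = [-11.600,-30.200,-19.800]
hi = A.hi+B.hi = [19.6+9.8, 1+9.8, 11.4+9.8] = [29.400,10.800,21.200]
diag = √(41²+41²+41²) = √5043 = 71.014

min=[-11.600,-30.200,-19.800] max=[29.400,10.800,21.200] diag=71.014


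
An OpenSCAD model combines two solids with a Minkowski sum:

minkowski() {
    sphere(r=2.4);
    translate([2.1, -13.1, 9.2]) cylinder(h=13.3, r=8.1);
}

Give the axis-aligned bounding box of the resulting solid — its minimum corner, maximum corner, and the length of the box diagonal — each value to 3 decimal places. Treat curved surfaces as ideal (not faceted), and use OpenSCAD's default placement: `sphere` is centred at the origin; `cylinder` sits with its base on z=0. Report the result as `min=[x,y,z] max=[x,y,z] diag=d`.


A = translate([2.1, -13.1, 9.2]) cylinder(h=13.3, r=8.1) → bbox [-6,-21.2,9.2] .. [10.2,-5,22.5]
B = sphere(r=2.4) → bbox [-2.4,-2.4,-2.4] .. [2.4,2.4,2.4]
lo = A.lo+B.lo = [-6-2.4, -21.2-2.4, 9.2-2.4] = [-8.400,-23.600,6.800]
hi = A.hi+B.hi = [10.2+2.4, -5+2.4, 22.5+2.4] = [12.600,-2.600,24.900]
diag = √(21²+21²+18.1²) = √1209.61 = 34.779

min=[-8.400,-23.600,6.800] max=[12.600,-2.600,24.900] diag=34.779


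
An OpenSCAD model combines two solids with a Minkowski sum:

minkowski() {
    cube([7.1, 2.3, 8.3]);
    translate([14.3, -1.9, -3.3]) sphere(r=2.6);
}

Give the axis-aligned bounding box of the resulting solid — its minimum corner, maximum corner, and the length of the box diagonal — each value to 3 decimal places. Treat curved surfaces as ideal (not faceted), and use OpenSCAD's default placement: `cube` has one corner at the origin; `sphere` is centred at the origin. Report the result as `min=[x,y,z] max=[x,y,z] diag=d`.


min=[11.700,-4.500,-5.900] max=[24.000,3.000,7.600] diag=19.743

A = translate([14.3, -1.9, -3.3]) sphere(r=2.6) → bbox [11.7,-4.5,-5.9] .. [16.9,0.7,-0.7]
B = cube([7.1, 2.3, 8.3]) → bbox [0,0,0] .. [7.1,2.3,8.3]
lo = A.lo+B.lo = [11.7+0, -4.5+0, -5.9+0] = [11.700,-4.500,-5.900]
hi = A.hi+B.hi = [16.9+7.1, 0.7+2.3, -0.7+8.3] = [24.000,3.000,7.600]
diag = √(12.3²+7.5²+13.5²) = √389.79 = 19.743


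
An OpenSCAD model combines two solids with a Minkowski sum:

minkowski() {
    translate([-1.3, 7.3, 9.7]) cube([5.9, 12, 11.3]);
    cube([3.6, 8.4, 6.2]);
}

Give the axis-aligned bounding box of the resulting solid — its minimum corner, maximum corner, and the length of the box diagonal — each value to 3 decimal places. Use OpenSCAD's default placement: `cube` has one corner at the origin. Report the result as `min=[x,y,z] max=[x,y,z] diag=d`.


min=[-1.300,7.300,9.700] max=[8.200,27.700,27.200] diag=28.507

A = translate([-1.3, 7.3, 9.7]) cube([5.9, 12, 11.3]) → bbox [-1.3,7.3,9.7] .. [4.6,19.3,21]
B = cube([3.6, 8.4, 6.2]) → bbox [0,0,0] .. [3.6,8.4,6.2]
lo = A.lo+B.lo = [-1.3+0, 7.3+0, 9.7+0] = [-1.300,7.300,9.700]
hi = A.hi+B.hi = [4.6+3.6, 19.3+8.4, 21+6.2] = [8.200,27.700,27.200]
diag = √(9.5²+20.4²+17.5²) = √812.66 = 28.507


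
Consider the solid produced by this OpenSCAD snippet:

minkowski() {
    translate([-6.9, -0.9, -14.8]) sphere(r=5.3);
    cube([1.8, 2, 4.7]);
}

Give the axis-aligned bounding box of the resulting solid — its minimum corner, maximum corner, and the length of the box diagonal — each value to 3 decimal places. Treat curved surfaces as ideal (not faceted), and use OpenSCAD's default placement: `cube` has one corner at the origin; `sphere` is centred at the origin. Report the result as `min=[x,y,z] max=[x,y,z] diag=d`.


min=[-12.200,-6.200,-20.100] max=[0.200,6.400,-4.800] diag=23.380

A = translate([-6.9, -0.9, -14.8]) sphere(r=5.3) → bbox [-12.2,-6.2,-20.1] .. [-1.6,4.4,-9.5]
B = cube([1.8, 2, 4.7]) → bbox [0,0,0] .. [1.8,2,4.7]
lo = A.lo+B.lo = [-12.2+0, -6.2+0, -20.1+0] = [-12.200,-6.200,-20.100]
hi = A.hi+B.hi = [-1.6+1.8, 4.4+2, -9.5+4.7] = [0.200,6.400,-4.800]
diag = √(12.4²+12.6²+15.3²) = √546.61 = 23.380


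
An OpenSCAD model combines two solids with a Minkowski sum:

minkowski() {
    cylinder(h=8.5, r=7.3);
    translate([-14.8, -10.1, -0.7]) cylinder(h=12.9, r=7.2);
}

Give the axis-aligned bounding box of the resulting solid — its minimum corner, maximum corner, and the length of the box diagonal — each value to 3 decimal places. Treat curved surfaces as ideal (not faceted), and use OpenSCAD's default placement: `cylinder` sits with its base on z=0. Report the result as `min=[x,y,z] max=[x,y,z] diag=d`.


min=[-29.300,-24.600,-0.700] max=[-0.300,4.400,20.700] diag=46.260

A = translate([-14.8, -10.1, -0.7]) cylinder(h=12.9, r=7.2) → bbox [-22,-17.3,-0.7] .. [-7.6,-2.9,12.2]
B = cylinder(h=8.5, r=7.3) → bbox [-7.3,-7.3,0] .. [7.3,7.3,8.5]
lo = A.lo+B.lo = [-22-7.3, -17.3-7.3, -0.7+0] = [-29.300,-24.600,-0.700]
hi = A.hi+B.hi = [-7.6+7.3, -2.9+7.3, 12.2+8.5] = [-0.300,4.400,20.700]
diag = √(29²+29²+21.4²) = √2139.96 = 46.260


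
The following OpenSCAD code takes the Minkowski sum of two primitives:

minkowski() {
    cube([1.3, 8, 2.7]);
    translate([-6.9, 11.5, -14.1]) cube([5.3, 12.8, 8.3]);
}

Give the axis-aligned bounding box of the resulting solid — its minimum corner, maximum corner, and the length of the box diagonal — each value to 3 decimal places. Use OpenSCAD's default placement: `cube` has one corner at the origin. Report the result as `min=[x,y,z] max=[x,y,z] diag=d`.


A = translate([-6.9, 11.5, -14.1]) cube([5.3, 12.8, 8.3]) → bbox [-6.9,11.5,-14.1] .. [-1.6,24.3,-5.8]
B = cube([1.3, 8, 2.7]) → bbox [0,0,0] .. [1.3,8,2.7]
lo = A.lo+B.lo = [-6.9+0, 11.5+0, -14.1+0] = [-6.900,11.500,-14.100]
hi = A.hi+B.hi = [-1.6+1.3, 24.3+8, -5.8+2.7] = [-0.300,32.300,-3.100]
diag = √(6.6²+20.8²+11²) = √597.2 = 24.438

min=[-6.900,11.500,-14.100] max=[-0.300,32.300,-3.100] diag=24.438


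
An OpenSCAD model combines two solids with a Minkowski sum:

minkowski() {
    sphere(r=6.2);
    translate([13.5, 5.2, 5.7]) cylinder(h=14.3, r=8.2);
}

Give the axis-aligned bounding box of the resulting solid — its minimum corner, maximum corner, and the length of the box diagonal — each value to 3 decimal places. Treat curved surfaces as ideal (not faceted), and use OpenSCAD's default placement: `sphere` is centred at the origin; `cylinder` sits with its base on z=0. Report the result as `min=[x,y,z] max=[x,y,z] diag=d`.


A = translate([13.5, 5.2, 5.7]) cylinder(h=14.3, r=8.2) → bbox [5.3,-3,5.7] .. [21.7,13.4,20]
B = sphere(r=6.2) → bbox [-6.2,-6.2,-6.2] .. [6.2,6.2,6.2]
lo = A.lo+B.lo = [5.3-6.2, -3-6.2, 5.7-6.2] = [-0.900,-9.200,-0.500]
hi = A.hi+B.hi = [21.7+6.2, 13.4+6.2, 20+6.2] = [27.900,19.600,26.200]
diag = √(28.8²+28.8²+26.7²) = √2371.77 = 48.701

min=[-0.900,-9.200,-0.500] max=[27.900,19.600,26.200] diag=48.701


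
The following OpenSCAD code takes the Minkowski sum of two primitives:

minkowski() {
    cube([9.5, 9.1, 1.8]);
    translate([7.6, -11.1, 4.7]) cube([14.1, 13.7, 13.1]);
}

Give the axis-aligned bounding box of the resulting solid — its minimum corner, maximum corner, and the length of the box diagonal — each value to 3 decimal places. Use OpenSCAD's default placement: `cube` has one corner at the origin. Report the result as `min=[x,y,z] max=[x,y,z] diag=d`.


min=[7.600,-11.100,4.700] max=[31.200,11.700,19.600] diag=36.039

A = translate([7.6, -11.1, 4.7]) cube([14.1, 13.7, 13.1]) → bbox [7.6,-11.1,4.7] .. [21.7,2.6,17.8]
B = cube([9.5, 9.1, 1.8]) → bbox [0,0,0] .. [9.5,9.1,1.8]
lo = A.lo+B.lo = [7.6+0, -11.1+0, 4.7+0] = [7.600,-11.100,4.700]
hi = A.hi+B.hi = [21.7+9.5, 2.6+9.1, 17.8+1.8] = [31.200,11.700,19.600]
diag = √(23.6²+22.8²+14.9²) = √1298.81 = 36.039


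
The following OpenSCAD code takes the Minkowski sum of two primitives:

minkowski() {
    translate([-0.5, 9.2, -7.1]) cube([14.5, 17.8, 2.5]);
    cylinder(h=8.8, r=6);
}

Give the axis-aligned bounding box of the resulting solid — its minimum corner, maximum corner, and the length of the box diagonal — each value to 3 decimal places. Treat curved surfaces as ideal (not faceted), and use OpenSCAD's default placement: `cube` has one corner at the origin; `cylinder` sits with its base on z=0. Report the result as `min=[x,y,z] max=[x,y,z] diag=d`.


A = translate([-0.5, 9.2, -7.1]) cube([14.5, 17.8, 2.5]) → bbox [-0.5,9.2,-7.1] .. [14,27,-4.6]
B = cylinder(h=8.8, r=6) → bbox [-6,-6,0] .. [6,6,8.8]
lo = A.lo+B.lo = [-0.5-6, 9.2-6, -7.1+0] = [-6.500,3.200,-7.100]
hi = A.hi+B.hi = [14+6, 27+6, -4.6+8.8] = [20.000,33.000,4.200]
diag = √(26.5²+29.8²+11.3²) = √1717.98 = 41.449

min=[-6.500,3.200,-7.100] max=[20.000,33.000,4.200] diag=41.449


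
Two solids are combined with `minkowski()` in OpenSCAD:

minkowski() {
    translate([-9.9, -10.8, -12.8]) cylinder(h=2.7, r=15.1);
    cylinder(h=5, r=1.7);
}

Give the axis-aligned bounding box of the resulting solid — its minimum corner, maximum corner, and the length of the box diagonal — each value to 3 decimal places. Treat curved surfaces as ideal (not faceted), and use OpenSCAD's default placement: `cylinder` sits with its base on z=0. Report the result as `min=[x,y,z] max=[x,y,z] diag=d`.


min=[-26.700,-27.600,-12.800] max=[6.900,6.000,-5.100] diag=48.137

A = translate([-9.9, -10.8, -12.8]) cylinder(h=2.7, r=15.1) → bbox [-25,-25.9,-12.8] .. [5.2,4.3,-10.1]
B = cylinder(h=5, r=1.7) → bbox [-1.7,-1.7,0] .. [1.7,1.7,5]
lo = A.lo+B.lo = [-25-1.7, -25.9-1.7, -12.8+0] = [-26.700,-27.600,-12.800]
hi = A.hi+B.hi = [5.2+1.7, 4.3+1.7, -10.1+5] = [6.900,6.000,-5.100]
diag = √(33.6²+33.6²+7.7²) = √2317.21 = 48.137


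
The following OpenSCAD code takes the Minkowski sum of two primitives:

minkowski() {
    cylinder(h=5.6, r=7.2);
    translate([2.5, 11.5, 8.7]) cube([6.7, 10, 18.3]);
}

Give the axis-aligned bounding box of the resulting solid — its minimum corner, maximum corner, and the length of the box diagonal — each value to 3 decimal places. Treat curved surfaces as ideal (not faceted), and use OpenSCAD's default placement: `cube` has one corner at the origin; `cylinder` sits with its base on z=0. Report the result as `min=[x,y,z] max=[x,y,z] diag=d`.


A = translate([2.5, 11.5, 8.7]) cube([6.7, 10, 18.3]) → bbox [2.5,11.5,8.7] .. [9.2,21.5,27]
B = cylinder(h=5.6, r=7.2) → bbox [-7.2,-7.2,0] .. [7.2,7.2,5.6]
lo = A.lo+B.lo = [2.5-7.2, 11.5-7.2, 8.7+0] = [-4.700,4.300,8.700]
hi = A.hi+B.hi = [9.2+7.2, 21.5+7.2, 27+5.6] = [16.400,28.700,32.600]
diag = √(21.1²+24.4²+23.9²) = √1611.78 = 40.147

min=[-4.700,4.300,8.700] max=[16.400,28.700,32.600] diag=40.147


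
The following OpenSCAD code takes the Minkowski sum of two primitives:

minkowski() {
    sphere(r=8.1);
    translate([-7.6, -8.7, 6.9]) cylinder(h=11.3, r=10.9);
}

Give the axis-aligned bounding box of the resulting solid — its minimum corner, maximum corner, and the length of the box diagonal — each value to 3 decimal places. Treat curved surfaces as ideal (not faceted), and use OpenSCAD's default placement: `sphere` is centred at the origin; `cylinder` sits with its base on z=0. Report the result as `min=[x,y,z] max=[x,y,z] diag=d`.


min=[-26.600,-27.700,-1.200] max=[11.400,10.300,26.300] diag=60.368

A = translate([-7.6, -8.7, 6.9]) cylinder(h=11.3, r=10.9) → bbox [-18.5,-19.6,6.9] .. [3.3,2.2,18.2]
B = sphere(r=8.1) → bbox [-8.1,-8.1,-8.1] .. [8.1,8.1,8.1]
lo = A.lo+B.lo = [-18.5-8.1, -19.6-8.1, 6.9-8.1] = [-26.600,-27.700,-1.200]
hi = A.hi+B.hi = [3.3+8.1, 2.2+8.1, 18.2+8.1] = [11.400,10.300,26.300]
diag = √(38²+38²+27.5²) = √3644.25 = 60.368


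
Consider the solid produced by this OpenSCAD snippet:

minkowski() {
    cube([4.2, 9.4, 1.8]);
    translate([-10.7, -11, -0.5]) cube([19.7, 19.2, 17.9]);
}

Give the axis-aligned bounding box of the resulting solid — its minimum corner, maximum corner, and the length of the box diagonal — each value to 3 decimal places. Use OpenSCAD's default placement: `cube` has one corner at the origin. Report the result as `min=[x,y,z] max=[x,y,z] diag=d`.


A = translate([-10.7, -11, -0.5]) cube([19.7, 19.2, 17.9]) → bbox [-10.7,-11,-0.5] .. [9,8.2,17.4]
B = cube([4.2, 9.4, 1.8]) → bbox [0,0,0] .. [4.2,9.4,1.8]
lo = A.lo+B.lo = [-10.7+0, -11+0, -0.5+0] = [-10.700,-11.000,-0.500]
hi = A.hi+B.hi = [9+4.2, 8.2+9.4, 17.4+1.8] = [13.200,17.600,19.200]
diag = √(23.9²+28.6²+19.7²) = √1777.26 = 42.158

min=[-10.700,-11.000,-0.500] max=[13.200,17.600,19.200] diag=42.158


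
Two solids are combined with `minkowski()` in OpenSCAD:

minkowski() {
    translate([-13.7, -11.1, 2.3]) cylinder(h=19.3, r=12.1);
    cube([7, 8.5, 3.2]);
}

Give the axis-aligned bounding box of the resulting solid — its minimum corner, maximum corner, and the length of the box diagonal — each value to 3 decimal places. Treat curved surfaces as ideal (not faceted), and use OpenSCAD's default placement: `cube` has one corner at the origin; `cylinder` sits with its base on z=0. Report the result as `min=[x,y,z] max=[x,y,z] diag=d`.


min=[-25.800,-23.200,2.300] max=[5.400,9.500,24.800] diag=50.487

A = translate([-13.7, -11.1, 2.3]) cylinder(h=19.3, r=12.1) → bbox [-25.8,-23.2,2.3] .. [-1.6,1,21.6]
B = cube([7, 8.5, 3.2]) → bbox [0,0,0] .. [7,8.5,3.2]
lo = A.lo+B.lo = [-25.8+0, -23.2+0, 2.3+0] = [-25.800,-23.200,2.300]
hi = A.hi+B.hi = [-1.6+7, 1+8.5, 21.6+3.2] = [5.400,9.500,24.800]
diag = √(31.2²+32.7²+22.5²) = √2548.98 = 50.487


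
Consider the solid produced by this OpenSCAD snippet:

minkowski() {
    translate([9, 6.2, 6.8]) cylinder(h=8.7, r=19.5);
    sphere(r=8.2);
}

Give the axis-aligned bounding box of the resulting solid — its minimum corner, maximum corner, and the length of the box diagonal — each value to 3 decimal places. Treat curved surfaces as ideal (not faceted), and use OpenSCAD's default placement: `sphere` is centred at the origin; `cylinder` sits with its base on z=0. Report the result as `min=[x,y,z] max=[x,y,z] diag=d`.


A = translate([9, 6.2, 6.8]) cylinder(h=8.7, r=19.5) → bbox [-10.5,-13.3,6.8] .. [28.5,25.7,15.5]
B = sphere(r=8.2) → bbox [-8.2,-8.2,-8.2] .. [8.2,8.2,8.2]
lo = A.lo+B.lo = [-10.5-8.2, -13.3-8.2, 6.8-8.2] = [-18.700,-21.500,-1.400]
hi = A.hi+B.hi = [28.5+8.2, 25.7+8.2, 15.5+8.2] = [36.700,33.900,23.700]
diag = √(55.4²+55.4²+25.1²) = √6768.33 = 82.270

min=[-18.700,-21.500,-1.400] max=[36.700,33.900,23.700] diag=82.270


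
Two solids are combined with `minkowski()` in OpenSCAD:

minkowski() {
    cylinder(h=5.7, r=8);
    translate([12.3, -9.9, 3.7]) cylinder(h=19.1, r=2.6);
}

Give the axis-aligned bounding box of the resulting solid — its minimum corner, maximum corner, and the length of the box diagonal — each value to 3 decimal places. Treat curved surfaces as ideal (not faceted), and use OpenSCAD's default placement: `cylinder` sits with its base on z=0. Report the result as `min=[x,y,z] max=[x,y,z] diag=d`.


min=[1.700,-20.500,3.700] max=[22.900,0.700,28.500] diag=38.909

A = translate([12.3, -9.9, 3.7]) cylinder(h=19.1, r=2.6) → bbox [9.7,-12.5,3.7] .. [14.9,-7.3,22.8]
B = cylinder(h=5.7, r=8) → bbox [-8,-8,0] .. [8,8,5.7]
lo = A.lo+B.lo = [9.7-8, -12.5-8, 3.7+0] = [1.700,-20.500,3.700]
hi = A.hi+B.hi = [14.9+8, -7.3+8, 22.8+5.7] = [22.900,0.700,28.500]
diag = √(21.2²+21.2²+24.8²) = √1513.92 = 38.909


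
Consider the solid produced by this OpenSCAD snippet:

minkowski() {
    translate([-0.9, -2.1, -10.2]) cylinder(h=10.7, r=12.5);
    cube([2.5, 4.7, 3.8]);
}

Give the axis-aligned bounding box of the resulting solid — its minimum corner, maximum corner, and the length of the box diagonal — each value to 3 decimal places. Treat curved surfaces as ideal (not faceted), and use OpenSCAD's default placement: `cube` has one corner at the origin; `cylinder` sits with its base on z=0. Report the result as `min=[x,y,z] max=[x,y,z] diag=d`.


min=[-13.400,-14.600,-10.200] max=[14.100,15.100,4.300] diag=42.995

A = translate([-0.9, -2.1, -10.2]) cylinder(h=10.7, r=12.5) → bbox [-13.4,-14.6,-10.2] .. [11.6,10.4,0.5]
B = cube([2.5, 4.7, 3.8]) → bbox [0,0,0] .. [2.5,4.7,3.8]
lo = A.lo+B.lo = [-13.4+0, -14.6+0, -10.2+0] = [-13.400,-14.600,-10.200]
hi = A.hi+B.hi = [11.6+2.5, 10.4+4.7, 0.5+3.8] = [14.100,15.100,4.300]
diag = √(27.5²+29.7²+14.5²) = √1848.59 = 42.995


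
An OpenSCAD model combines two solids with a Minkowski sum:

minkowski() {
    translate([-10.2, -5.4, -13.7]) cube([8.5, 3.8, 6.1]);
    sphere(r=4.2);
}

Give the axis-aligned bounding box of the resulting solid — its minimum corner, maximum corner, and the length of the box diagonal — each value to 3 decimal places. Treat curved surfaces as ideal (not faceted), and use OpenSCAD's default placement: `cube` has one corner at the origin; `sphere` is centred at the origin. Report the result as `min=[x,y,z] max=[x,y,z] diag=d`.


A = translate([-10.2, -5.4, -13.7]) cube([8.5, 3.8, 6.1]) → bbox [-10.2,-5.4,-13.7] .. [-1.7,-1.6,-7.6]
B = sphere(r=4.2) → bbox [-4.2,-4.2,-4.2] .. [4.2,4.2,4.2]
lo = A.lo+B.lo = [-10.2-4.2, -5.4-4.2, -13.7-4.2] = [-14.400,-9.600,-17.900]
hi = A.hi+B.hi = [-1.7+4.2, -1.6+4.2, -7.6+4.2] = [2.500,2.600,-3.400]
diag = √(16.9²+12.2²+14.5²) = √644.7 = 25.391

min=[-14.400,-9.600,-17.900] max=[2.500,2.600,-3.400] diag=25.391


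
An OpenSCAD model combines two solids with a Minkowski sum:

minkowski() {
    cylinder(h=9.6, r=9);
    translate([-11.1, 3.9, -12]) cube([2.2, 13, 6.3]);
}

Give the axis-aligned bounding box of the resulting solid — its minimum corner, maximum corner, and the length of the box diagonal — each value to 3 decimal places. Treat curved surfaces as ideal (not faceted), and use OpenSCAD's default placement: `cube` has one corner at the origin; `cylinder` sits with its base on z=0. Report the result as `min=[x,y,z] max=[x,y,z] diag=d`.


A = translate([-11.1, 3.9, -12]) cube([2.2, 13, 6.3]) → bbox [-11.1,3.9,-12] .. [-8.9,16.9,-5.7]
B = cylinder(h=9.6, r=9) → bbox [-9,-9,0] .. [9,9,9.6]
lo = A.lo+B.lo = [-11.1-9, 3.9-9, -12+0] = [-20.100,-5.100,-12.000]
hi = A.hi+B.hi = [-8.9+9, 16.9+9, -5.7+9.6] = [0.100,25.900,3.900]
diag = √(20.2²+31²+15.9²) = √1621.85 = 40.272

min=[-20.100,-5.100,-12.000] max=[0.100,25.900,3.900] diag=40.272


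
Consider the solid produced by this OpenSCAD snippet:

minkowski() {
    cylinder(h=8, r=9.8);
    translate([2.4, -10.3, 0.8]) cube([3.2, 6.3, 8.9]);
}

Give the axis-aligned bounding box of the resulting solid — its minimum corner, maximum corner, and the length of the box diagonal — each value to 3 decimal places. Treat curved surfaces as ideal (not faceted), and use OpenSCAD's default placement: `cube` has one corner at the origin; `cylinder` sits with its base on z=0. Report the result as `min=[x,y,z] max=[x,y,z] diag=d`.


min=[-7.400,-20.100,0.800] max=[15.400,5.800,17.700] diag=38.422

A = translate([2.4, -10.3, 0.8]) cube([3.2, 6.3, 8.9]) → bbox [2.4,-10.3,0.8] .. [5.6,-4,9.7]
B = cylinder(h=8, r=9.8) → bbox [-9.8,-9.8,0] .. [9.8,9.8,8]
lo = A.lo+B.lo = [2.4-9.8, -10.3-9.8, 0.8+0] = [-7.400,-20.100,0.800]
hi = A.hi+B.hi = [5.6+9.8, -4+9.8, 9.7+8] = [15.400,5.800,17.700]
diag = √(22.8²+25.9²+16.9²) = √1476.26 = 38.422


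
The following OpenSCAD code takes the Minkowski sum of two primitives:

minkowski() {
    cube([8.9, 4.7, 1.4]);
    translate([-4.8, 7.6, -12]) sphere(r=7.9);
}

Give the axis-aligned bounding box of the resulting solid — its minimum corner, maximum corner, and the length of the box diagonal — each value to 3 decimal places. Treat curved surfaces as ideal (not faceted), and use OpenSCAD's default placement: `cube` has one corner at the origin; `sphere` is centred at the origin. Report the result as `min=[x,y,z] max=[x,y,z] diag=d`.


A = translate([-4.8, 7.6, -12]) sphere(r=7.9) → bbox [-12.7,-0.3,-19.9] .. [3.1,15.5,-4.1]
B = cube([8.9, 4.7, 1.4]) → bbox [0,0,0] .. [8.9,4.7,1.4]
lo = A.lo+B.lo = [-12.7+0, -0.3+0, -19.9+0] = [-12.700,-0.300,-19.900]
hi = A.hi+B.hi = [3.1+8.9, 15.5+4.7, -4.1+1.4] = [12.000,20.200,-2.700]
diag = √(24.7²+20.5²+17.2²) = √1326.18 = 36.417

min=[-12.700,-0.300,-19.900] max=[12.000,20.200,-2.700] diag=36.417


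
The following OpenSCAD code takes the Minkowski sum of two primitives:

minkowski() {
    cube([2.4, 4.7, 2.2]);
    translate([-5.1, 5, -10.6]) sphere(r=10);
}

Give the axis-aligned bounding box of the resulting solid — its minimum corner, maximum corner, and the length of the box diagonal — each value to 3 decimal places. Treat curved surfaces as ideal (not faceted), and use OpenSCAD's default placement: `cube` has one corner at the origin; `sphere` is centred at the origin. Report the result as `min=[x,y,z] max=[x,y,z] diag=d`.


min=[-15.100,-5.000,-20.600] max=[7.300,19.700,1.600] diag=40.059

A = translate([-5.1, 5, -10.6]) sphere(r=10) → bbox [-15.1,-5,-20.6] .. [4.9,15,-0.6]
B = cube([2.4, 4.7, 2.2]) → bbox [0,0,0] .. [2.4,4.7,2.2]
lo = A.lo+B.lo = [-15.1+0, -5+0, -20.6+0] = [-15.100,-5.000,-20.600]
hi = A.hi+B.hi = [4.9+2.4, 15+4.7, -0.6+2.2] = [7.300,19.700,1.600]
diag = √(22.4²+24.7²+22.2²) = √1604.69 = 40.059


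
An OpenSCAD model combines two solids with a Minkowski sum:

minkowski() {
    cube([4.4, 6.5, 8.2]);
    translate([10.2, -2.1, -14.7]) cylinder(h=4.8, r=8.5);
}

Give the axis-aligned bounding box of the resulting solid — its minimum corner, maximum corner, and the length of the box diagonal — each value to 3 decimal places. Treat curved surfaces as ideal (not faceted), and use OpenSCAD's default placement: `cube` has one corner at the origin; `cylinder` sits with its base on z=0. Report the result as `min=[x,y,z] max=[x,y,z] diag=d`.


min=[1.700,-10.600,-14.700] max=[23.100,12.900,-1.700] diag=34.340

A = translate([10.2, -2.1, -14.7]) cylinder(h=4.8, r=8.5) → bbox [1.7,-10.6,-14.7] .. [18.7,6.4,-9.9]
B = cube([4.4, 6.5, 8.2]) → bbox [0,0,0] .. [4.4,6.5,8.2]
lo = A.lo+B.lo = [1.7+0, -10.6+0, -14.7+0] = [1.700,-10.600,-14.700]
hi = A.hi+B.hi = [18.7+4.4, 6.4+6.5, -9.9+8.2] = [23.100,12.900,-1.700]
diag = √(21.4²+23.5²+13²) = √1179.21 = 34.340


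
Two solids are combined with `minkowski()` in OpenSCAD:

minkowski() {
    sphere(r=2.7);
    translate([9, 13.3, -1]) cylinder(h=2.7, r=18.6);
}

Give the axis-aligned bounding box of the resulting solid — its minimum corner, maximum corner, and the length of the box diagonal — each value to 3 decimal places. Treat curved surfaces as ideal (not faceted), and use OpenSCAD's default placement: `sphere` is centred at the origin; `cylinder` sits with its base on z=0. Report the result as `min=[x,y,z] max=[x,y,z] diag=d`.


min=[-12.300,-8.000,-3.700] max=[30.300,34.600,4.400] diag=60.788

A = translate([9, 13.3, -1]) cylinder(h=2.7, r=18.6) → bbox [-9.6,-5.3,-1] .. [27.6,31.9,1.7]
B = sphere(r=2.7) → bbox [-2.7,-2.7,-2.7] .. [2.7,2.7,2.7]
lo = A.lo+B.lo = [-9.6-2.7, -5.3-2.7, -1-2.7] = [-12.300,-8.000,-3.700]
hi = A.hi+B.hi = [27.6+2.7, 31.9+2.7, 1.7+2.7] = [30.300,34.600,4.400]
diag = √(42.6²+42.6²+8.1²) = √3695.13 = 60.788


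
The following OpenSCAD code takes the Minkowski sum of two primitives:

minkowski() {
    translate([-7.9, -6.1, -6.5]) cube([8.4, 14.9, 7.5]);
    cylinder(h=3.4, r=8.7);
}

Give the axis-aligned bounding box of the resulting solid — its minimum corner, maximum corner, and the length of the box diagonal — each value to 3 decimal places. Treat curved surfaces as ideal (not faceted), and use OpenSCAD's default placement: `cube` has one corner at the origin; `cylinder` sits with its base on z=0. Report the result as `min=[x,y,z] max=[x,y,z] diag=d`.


A = translate([-7.9, -6.1, -6.5]) cube([8.4, 14.9, 7.5]) → bbox [-7.9,-6.1,-6.5] .. [0.5,8.8,1]
B = cylinder(h=3.4, r=8.7) → bbox [-8.7,-8.7,0] .. [8.7,8.7,3.4]
lo = A.lo+B.lo = [-7.9-8.7, -6.1-8.7, -6.5+0] = [-16.600,-14.800,-6.500]
hi = A.hi+B.hi = [0.5+8.7, 8.8+8.7, 1+3.4] = [9.200,17.500,4.400]
diag = √(25.8²+32.3²+10.9²) = √1827.74 = 42.752

min=[-16.600,-14.800,-6.500] max=[9.200,17.500,4.400] diag=42.752


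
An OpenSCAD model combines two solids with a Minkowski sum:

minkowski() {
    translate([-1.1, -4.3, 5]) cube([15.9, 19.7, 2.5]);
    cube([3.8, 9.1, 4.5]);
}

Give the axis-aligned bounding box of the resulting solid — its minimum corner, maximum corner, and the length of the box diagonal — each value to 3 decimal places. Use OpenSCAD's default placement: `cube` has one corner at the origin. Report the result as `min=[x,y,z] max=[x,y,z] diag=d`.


A = translate([-1.1, -4.3, 5]) cube([15.9, 19.7, 2.5]) → bbox [-1.1,-4.3,5] .. [14.8,15.4,7.5]
B = cube([3.8, 9.1, 4.5]) → bbox [0,0,0] .. [3.8,9.1,4.5]
lo = A.lo+B.lo = [-1.1+0, -4.3+0, 5+0] = [-1.100,-4.300,5.000]
hi = A.hi+B.hi = [14.8+3.8, 15.4+9.1, 7.5+4.5] = [18.600,24.500,12.000]
diag = √(19.7²+28.8²+7²) = √1266.53 = 35.588

min=[-1.100,-4.300,5.000] max=[18.600,24.500,12.000] diag=35.588


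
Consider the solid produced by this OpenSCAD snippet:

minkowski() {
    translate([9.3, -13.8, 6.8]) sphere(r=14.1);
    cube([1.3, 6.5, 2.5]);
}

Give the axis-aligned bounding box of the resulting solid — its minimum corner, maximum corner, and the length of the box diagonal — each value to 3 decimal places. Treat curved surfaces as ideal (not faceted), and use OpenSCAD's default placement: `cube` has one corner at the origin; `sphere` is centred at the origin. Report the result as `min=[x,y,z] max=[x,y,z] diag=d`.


min=[-4.800,-27.900,-7.300] max=[24.700,6.800,23.400] diag=54.926

A = translate([9.3, -13.8, 6.8]) sphere(r=14.1) → bbox [-4.8,-27.9,-7.3] .. [23.4,0.3,20.9]
B = cube([1.3, 6.5, 2.5]) → bbox [0,0,0] .. [1.3,6.5,2.5]
lo = A.lo+B.lo = [-4.8+0, -27.9+0, -7.3+0] = [-4.800,-27.900,-7.300]
hi = A.hi+B.hi = [23.4+1.3, 0.3+6.5, 20.9+2.5] = [24.700,6.800,23.400]
diag = √(29.5²+34.7²+30.7²) = √3016.83 = 54.926


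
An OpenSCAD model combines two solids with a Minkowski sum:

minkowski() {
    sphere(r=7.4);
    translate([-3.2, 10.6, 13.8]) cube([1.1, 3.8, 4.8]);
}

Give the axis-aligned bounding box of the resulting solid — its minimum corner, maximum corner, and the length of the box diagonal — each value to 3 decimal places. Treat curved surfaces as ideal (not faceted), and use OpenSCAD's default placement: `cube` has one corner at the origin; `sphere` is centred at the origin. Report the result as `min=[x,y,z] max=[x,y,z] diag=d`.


A = translate([-3.2, 10.6, 13.8]) cube([1.1, 3.8, 4.8]) → bbox [-3.2,10.6,13.8] .. [-2.1,14.4,18.6]
B = sphere(r=7.4) → bbox [-7.4,-7.4,-7.4] .. [7.4,7.4,7.4]
lo = A.lo+B.lo = [-3.2-7.4, 10.6-7.4, 13.8-7.4] = [-10.600,3.200,6.400]
hi = A.hi+B.hi = [-2.1+7.4, 14.4+7.4, 18.6+7.4] = [5.300,21.800,26.000]
diag = √(15.9²+18.6²+19.6²) = √982.93 = 31.352

min=[-10.600,3.200,6.400] max=[5.300,21.800,26.000] diag=31.352


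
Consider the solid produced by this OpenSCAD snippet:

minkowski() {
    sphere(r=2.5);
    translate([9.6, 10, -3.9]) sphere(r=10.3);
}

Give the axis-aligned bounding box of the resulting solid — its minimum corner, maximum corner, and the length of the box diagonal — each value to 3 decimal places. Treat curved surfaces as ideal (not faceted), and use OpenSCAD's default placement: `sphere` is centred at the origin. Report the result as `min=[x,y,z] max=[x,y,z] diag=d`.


min=[-3.200,-2.800,-16.700] max=[22.400,22.800,8.900] diag=44.341

A = translate([9.6, 10, -3.9]) sphere(r=10.3) → bbox [-0.7,-0.3,-14.2] .. [19.9,20.3,6.4]
B = sphere(r=2.5) → bbox [-2.5,-2.5,-2.5] .. [2.5,2.5,2.5]
lo = A.lo+B.lo = [-0.7-2.5, -0.3-2.5, -14.2-2.5] = [-3.200,-2.800,-16.700]
hi = A.hi+B.hi = [19.9+2.5, 20.3+2.5, 6.4+2.5] = [22.400,22.800,8.900]
diag = √(25.6²+25.6²+25.6²) = √1966.08 = 44.341


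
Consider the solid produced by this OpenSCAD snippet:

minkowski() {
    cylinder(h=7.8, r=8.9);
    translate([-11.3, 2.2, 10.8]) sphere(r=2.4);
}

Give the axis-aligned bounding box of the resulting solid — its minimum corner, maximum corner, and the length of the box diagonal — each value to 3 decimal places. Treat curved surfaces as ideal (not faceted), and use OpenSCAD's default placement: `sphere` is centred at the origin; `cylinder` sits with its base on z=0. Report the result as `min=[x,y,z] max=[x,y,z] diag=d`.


min=[-22.600,-9.100,8.400] max=[0.000,13.500,21.000] diag=34.355

A = translate([-11.3, 2.2, 10.8]) sphere(r=2.4) → bbox [-13.7,-0.2,8.4] .. [-8.9,4.6,13.2]
B = cylinder(h=7.8, r=8.9) → bbox [-8.9,-8.9,0] .. [8.9,8.9,7.8]
lo = A.lo+B.lo = [-13.7-8.9, -0.2-8.9, 8.4+0] = [-22.600,-9.100,8.400]
hi = A.hi+B.hi = [-8.9+8.9, 4.6+8.9, 13.2+7.8] = [0.000,13.500,21.000]
diag = √(22.6²+22.6²+12.6²) = √1180.28 = 34.355


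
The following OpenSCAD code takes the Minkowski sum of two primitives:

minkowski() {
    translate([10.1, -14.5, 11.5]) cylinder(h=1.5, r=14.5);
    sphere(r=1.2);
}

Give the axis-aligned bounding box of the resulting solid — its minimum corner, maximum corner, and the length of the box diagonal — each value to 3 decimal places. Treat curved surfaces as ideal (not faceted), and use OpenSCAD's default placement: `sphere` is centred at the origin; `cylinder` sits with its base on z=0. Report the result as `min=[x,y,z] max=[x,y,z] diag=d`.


min=[-5.600,-30.200,10.300] max=[25.800,1.200,14.200] diag=44.577

A = translate([10.1, -14.5, 11.5]) cylinder(h=1.5, r=14.5) → bbox [-4.4,-29,11.5] .. [24.6,0,13]
B = sphere(r=1.2) → bbox [-1.2,-1.2,-1.2] .. [1.2,1.2,1.2]
lo = A.lo+B.lo = [-4.4-1.2, -29-1.2, 11.5-1.2] = [-5.600,-30.200,10.300]
hi = A.hi+B.hi = [24.6+1.2, 0+1.2, 13+1.2] = [25.800,1.200,14.200]
diag = √(31.4²+31.4²+3.9²) = √1987.13 = 44.577


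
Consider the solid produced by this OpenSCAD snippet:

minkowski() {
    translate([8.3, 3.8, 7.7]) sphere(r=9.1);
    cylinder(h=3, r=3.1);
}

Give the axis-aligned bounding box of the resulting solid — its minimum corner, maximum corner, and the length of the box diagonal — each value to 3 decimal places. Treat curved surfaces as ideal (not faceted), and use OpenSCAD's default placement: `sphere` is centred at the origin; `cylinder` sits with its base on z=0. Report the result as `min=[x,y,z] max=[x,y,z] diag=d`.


A = translate([8.3, 3.8, 7.7]) sphere(r=9.1) → bbox [-0.8,-5.3,-1.4] .. [17.4,12.9,16.8]
B = cylinder(h=3, r=3.1) → bbox [-3.1,-3.1,0] .. [3.1,3.1,3]
lo = A.lo+B.lo = [-0.8-3.1, -5.3-3.1, -1.4+0] = [-3.900,-8.400,-1.400]
hi = A.hi+B.hi = [17.4+3.1, 12.9+3.1, 16.8+3] = [20.500,16.000,19.800]
diag = √(24.4²+24.4²+21.2²) = √1640.16 = 40.499

min=[-3.900,-8.400,-1.400] max=[20.500,16.000,19.800] diag=40.499


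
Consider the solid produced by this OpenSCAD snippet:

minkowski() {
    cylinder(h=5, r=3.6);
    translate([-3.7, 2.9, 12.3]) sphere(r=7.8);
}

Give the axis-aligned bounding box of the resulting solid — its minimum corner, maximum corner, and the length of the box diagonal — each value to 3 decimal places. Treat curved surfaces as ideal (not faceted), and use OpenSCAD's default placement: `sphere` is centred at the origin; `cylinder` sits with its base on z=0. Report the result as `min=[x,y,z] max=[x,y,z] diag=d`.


A = translate([-3.7, 2.9, 12.3]) sphere(r=7.8) → bbox [-11.5,-4.9,4.5] .. [4.1,10.7,20.1]
B = cylinder(h=5, r=3.6) → bbox [-3.6,-3.6,0] .. [3.6,3.6,5]
lo = A.lo+B.lo = [-11.5-3.6, -4.9-3.6, 4.5+0] = [-15.100,-8.500,4.500]
hi = A.hi+B.hi = [4.1+3.6, 10.7+3.6, 20.1+5] = [7.700,14.300,25.100]
diag = √(22.8²+22.8²+20.6²) = √1464.04 = 38.263

min=[-15.100,-8.500,4.500] max=[7.700,14.300,25.100] diag=38.263


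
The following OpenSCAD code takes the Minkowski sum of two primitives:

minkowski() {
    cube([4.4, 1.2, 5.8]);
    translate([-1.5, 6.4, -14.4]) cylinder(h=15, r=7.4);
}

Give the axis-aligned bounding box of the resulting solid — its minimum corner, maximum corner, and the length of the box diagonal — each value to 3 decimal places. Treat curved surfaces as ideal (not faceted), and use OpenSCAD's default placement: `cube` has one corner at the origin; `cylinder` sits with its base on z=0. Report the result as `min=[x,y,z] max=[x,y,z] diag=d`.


min=[-8.900,-1.000,-14.400] max=[10.300,15.000,6.400] diag=32.516

A = translate([-1.5, 6.4, -14.4]) cylinder(h=15, r=7.4) → bbox [-8.9,-1,-14.4] .. [5.9,13.8,0.6]
B = cube([4.4, 1.2, 5.8]) → bbox [0,0,0] .. [4.4,1.2,5.8]
lo = A.lo+B.lo = [-8.9+0, -1+0, -14.4+0] = [-8.900,-1.000,-14.400]
hi = A.hi+B.hi = [5.9+4.4, 13.8+1.2, 0.6+5.8] = [10.300,15.000,6.400]
diag = √(19.2²+16²+20.8²) = √1057.28 = 32.516


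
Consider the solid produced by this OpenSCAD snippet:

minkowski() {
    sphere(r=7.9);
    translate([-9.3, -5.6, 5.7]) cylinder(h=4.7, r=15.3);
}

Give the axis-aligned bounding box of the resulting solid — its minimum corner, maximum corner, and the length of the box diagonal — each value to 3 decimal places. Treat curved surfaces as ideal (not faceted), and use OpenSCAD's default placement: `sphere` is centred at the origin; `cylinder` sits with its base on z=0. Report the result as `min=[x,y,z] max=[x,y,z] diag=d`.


A = translate([-9.3, -5.6, 5.7]) cylinder(h=4.7, r=15.3) → bbox [-24.6,-20.9,5.7] .. [6,9.7,10.4]
B = sphere(r=7.9) → bbox [-7.9,-7.9,-7.9] .. [7.9,7.9,7.9]
lo = A.lo+B.lo = [-24.6-7.9, -20.9-7.9, 5.7-7.9] = [-32.500,-28.800,-2.200]
hi = A.hi+B.hi = [6+7.9, 9.7+7.9, 10.4+7.9] = [13.900,17.600,18.300]
diag = √(46.4²+46.4²+20.5²) = √4726.17 = 68.747

min=[-32.500,-28.800,-2.200] max=[13.900,17.600,18.300] diag=68.747


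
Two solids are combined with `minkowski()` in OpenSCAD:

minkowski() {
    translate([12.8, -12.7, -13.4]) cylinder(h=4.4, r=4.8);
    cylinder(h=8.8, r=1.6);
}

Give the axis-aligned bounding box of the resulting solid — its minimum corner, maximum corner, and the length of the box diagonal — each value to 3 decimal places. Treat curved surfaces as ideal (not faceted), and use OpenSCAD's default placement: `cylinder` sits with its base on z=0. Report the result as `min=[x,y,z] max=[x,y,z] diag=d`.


min=[6.400,-19.100,-13.400] max=[19.200,-6.300,-0.200] diag=22.404

A = translate([12.8, -12.7, -13.4]) cylinder(h=4.4, r=4.8) → bbox [8,-17.5,-13.4] .. [17.6,-7.9,-9]
B = cylinder(h=8.8, r=1.6) → bbox [-1.6,-1.6,0] .. [1.6,1.6,8.8]
lo = A.lo+B.lo = [8-1.6, -17.5-1.6, -13.4+0] = [6.400,-19.100,-13.400]
hi = A.hi+B.hi = [17.6+1.6, -7.9+1.6, -9+8.8] = [19.200,-6.300,-0.200]
diag = √(12.8²+12.8²+13.2²) = √501.92 = 22.404


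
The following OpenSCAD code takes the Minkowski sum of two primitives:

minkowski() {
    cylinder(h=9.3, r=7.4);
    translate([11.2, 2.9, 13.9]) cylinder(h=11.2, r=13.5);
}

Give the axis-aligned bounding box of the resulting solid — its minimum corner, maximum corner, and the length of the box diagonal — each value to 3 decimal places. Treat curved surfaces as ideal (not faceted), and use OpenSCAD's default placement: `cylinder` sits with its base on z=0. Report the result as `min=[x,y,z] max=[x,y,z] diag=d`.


min=[-9.700,-18.000,13.900] max=[32.100,23.800,34.400] diag=62.568

A = translate([11.2, 2.9, 13.9]) cylinder(h=11.2, r=13.5) → bbox [-2.3,-10.6,13.9] .. [24.7,16.4,25.1]
B = cylinder(h=9.3, r=7.4) → bbox [-7.4,-7.4,0] .. [7.4,7.4,9.3]
lo = A.lo+B.lo = [-2.3-7.4, -10.6-7.4, 13.9+0] = [-9.700,-18.000,13.900]
hi = A.hi+B.hi = [24.7+7.4, 16.4+7.4, 25.1+9.3] = [32.100,23.800,34.400]
diag = √(41.8²+41.8²+20.5²) = √3914.73 = 62.568


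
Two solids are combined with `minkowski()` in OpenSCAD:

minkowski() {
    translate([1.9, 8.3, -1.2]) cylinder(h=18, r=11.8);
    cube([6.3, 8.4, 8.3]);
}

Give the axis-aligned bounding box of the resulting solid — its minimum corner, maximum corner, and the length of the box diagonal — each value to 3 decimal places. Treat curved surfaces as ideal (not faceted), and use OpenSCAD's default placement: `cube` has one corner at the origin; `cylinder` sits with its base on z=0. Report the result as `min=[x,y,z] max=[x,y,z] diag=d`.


min=[-9.900,-3.500,-1.200] max=[20.000,28.500,25.100] diag=51.085

A = translate([1.9, 8.3, -1.2]) cylinder(h=18, r=11.8) → bbox [-9.9,-3.5,-1.2] .. [13.7,20.1,16.8]
B = cube([6.3, 8.4, 8.3]) → bbox [0,0,0] .. [6.3,8.4,8.3]
lo = A.lo+B.lo = [-9.9+0, -3.5+0, -1.2+0] = [-9.900,-3.500,-1.200]
hi = A.hi+B.hi = [13.7+6.3, 20.1+8.4, 16.8+8.3] = [20.000,28.500,25.100]
diag = √(29.9²+32²+26.3²) = √2609.7 = 51.085


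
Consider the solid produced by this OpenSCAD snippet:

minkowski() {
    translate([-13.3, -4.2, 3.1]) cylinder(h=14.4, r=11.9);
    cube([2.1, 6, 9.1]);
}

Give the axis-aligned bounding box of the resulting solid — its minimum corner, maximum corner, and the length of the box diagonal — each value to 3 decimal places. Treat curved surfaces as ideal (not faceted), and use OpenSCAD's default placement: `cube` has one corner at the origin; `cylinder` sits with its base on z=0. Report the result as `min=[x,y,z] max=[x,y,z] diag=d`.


A = translate([-13.3, -4.2, 3.1]) cylinder(h=14.4, r=11.9) → bbox [-25.2,-16.1,3.1] .. [-1.4,7.7,17.5]
B = cube([2.1, 6, 9.1]) → bbox [0,0,0] .. [2.1,6,9.1]
lo = A.lo+B.lo = [-25.2+0, -16.1+0, 3.1+0] = [-25.200,-16.100,3.100]
hi = A.hi+B.hi = [-1.4+2.1, 7.7+6, 17.5+9.1] = [0.700,13.700,26.600]
diag = √(25.9²+29.8²+23.5²) = √2111.1 = 45.947

min=[-25.200,-16.100,3.100] max=[0.700,13.700,26.600] diag=45.947
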